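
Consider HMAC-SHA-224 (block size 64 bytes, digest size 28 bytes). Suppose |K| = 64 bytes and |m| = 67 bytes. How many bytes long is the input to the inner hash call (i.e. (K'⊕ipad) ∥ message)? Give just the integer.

131

Key is 64 ≤ 64 bytes, zero-padded: |K'| = 64.
Inner input = (K'⊕ipad) ∥ m → 64 + 67 = 131 bytes.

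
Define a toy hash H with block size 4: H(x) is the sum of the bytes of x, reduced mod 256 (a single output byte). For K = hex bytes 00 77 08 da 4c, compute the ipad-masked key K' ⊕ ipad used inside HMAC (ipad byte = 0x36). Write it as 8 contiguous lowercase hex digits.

Key hex bytes 00 77 08 da 4c is 5 bytes > B = 4, so hash it first: H(key) = a5, then zero-pad to 4 bytes: K' = a5 00 00 00.
XOR each byte with 0x36: a5⊕36=93, 00⊕36=36, 00⊕36=36, 00⊕36=36.

93363636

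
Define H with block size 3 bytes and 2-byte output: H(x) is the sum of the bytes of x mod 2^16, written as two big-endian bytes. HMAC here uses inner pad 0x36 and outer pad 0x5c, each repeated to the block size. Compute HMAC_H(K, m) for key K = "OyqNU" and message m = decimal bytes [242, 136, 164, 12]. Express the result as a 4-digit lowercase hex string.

Key "OyqNU" = 4f 79 71 4e 55 is 5 bytes > B = 3, so hash it first: H(key) = 01 dc, then zero-pad to 3 bytes: K' = 01 dc 00.
K' ⊕ ipad = 37 ea 36.  K' ⊕ opad = 5d 80 5c.
Inner input = (K'⊕ipad) ∥ m = 37 ea 36 ∥ f2 88 a4 0c.
Inner hash: sum = 55+234+54+242+136+164+12 = 897 → 03 81.
Outer input = (K'⊕opad) ∥ inner = 5d 80 5c ∥ 03 81.
Outer hash (tag): sum = 93+128+92+3+129 = 445 → 01 bd.

01bd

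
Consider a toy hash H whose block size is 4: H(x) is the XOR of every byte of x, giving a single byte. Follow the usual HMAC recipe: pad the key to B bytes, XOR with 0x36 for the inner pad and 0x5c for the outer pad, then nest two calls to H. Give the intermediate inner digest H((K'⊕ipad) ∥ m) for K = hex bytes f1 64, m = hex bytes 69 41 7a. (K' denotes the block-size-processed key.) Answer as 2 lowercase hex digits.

Key hex bytes f1 64 is 2 bytes ≤ B = 4; zero-pad to 4 bytes: K' = f1 64 00 00.
K' ⊕ ipad = c7 52 36 36.
Inner input = c7 52 36 36 ∥ 69 41 7a.
Inner hash: XOR c7⊕52⊕36⊕36⊕69⊕41⊕7a = c7.

c7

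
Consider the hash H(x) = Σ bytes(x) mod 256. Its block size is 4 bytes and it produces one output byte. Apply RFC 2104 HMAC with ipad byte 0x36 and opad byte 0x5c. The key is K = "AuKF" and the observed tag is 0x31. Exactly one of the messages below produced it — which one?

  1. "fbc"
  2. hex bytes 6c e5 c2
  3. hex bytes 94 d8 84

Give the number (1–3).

Key "AuKF" = 41 75 4b 46 is exactly B = 4 bytes: K' = 41 75 4b 46.
K' ⊕ ipad = 77 43 7d 70; K' ⊕ opad = 1d 29 17 1a.
m1: inner = H(77 43 7d 70 66 62 63) = d2; tag = H(1d 29 17 1a d2) = 49
m2: inner = H(77 43 7d 70 6c e5 c2) = ba; tag = H(1d 29 17 1a ba) = 31 ← matches
m3: inner = H(77 43 7d 70 94 d8 84) = 97; tag = H(1d 29 17 1a 97) = 0e

2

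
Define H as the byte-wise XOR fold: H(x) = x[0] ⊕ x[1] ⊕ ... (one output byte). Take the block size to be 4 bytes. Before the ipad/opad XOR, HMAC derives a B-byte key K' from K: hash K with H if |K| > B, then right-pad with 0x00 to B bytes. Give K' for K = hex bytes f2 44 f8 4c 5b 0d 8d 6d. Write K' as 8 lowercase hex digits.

b4000000

|K| = 8 > B = 4, so first hash the key.
H(K): XOR f2⊕44⊕f8⊕4c⊕5b⊕0d⊕8d⊕6d = b4.
Zero-pad H(K) = b4 to 4 bytes: K' = b4 00 00 00.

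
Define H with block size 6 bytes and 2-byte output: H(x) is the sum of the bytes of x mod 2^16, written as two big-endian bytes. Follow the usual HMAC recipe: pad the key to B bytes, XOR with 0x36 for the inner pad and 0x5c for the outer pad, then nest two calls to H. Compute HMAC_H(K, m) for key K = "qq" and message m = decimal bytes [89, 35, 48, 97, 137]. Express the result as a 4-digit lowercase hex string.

02c8

Key "qq" = 71 71 is 2 bytes ≤ B = 6; zero-pad to 6 bytes: K' = 71 71 00 00 00 00.
K' ⊕ ipad = 47 47 36 36 36 36.  K' ⊕ opad = 2d 2d 5c 5c 5c 5c.
Inner input = (K'⊕ipad) ∥ m = 47 47 36 36 36 36 ∥ 59 23 30 61 89.
Inner hash: sum = 71+71+54+54+54+54+89+35+48+97+137 = 764 → 02 fc.
Outer input = (K'⊕opad) ∥ inner = 2d 2d 5c 5c 5c 5c ∥ 02 fc.
Outer hash (tag): sum = 45+45+92+92+92+92+2+252 = 712 → 02 c8.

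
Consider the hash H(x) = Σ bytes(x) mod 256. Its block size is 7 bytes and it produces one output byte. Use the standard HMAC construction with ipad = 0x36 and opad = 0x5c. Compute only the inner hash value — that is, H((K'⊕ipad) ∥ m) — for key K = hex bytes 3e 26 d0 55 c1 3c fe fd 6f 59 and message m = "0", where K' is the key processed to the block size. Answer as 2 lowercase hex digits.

Key hex bytes 3e 26 d0 55 c1 3c fe fd 6f 59 is 10 bytes > B = 7, so hash it first: H(key) = 49, then zero-pad to 7 bytes: K' = 49 00 00 00 00 00 00.
K' ⊕ ipad = 7f 36 36 36 36 36 36.
Inner input = 7f 36 36 36 36 36 36 ∥ 30.
Inner hash: sum = 127+54+54+54+54+54+54+48 = 499; mod 256 = 243 → f3.

f3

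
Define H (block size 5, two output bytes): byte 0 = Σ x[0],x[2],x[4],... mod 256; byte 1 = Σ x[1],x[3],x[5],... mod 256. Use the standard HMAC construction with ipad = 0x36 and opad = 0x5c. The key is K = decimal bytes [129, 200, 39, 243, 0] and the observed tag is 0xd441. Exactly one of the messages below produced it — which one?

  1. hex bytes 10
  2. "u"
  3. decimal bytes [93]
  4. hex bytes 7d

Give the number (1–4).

3

Key decimal bytes [129, 200, 39, 243, 0] = 81 c8 27 f3 00 is exactly B = 5 bytes: K' = 81 c8 27 f3 00.
K' ⊕ ipad = b7 fe 11 c5 36; K' ⊕ opad = dd 94 7b af 5c.
m1: inner = H(b7 fe 11 c5 36 10) = fe d3; tag = H(dd 94 7b af 5c fe d3) = 8741
m2: inner = H(b7 fe 11 c5 36 75) = fe 38; tag = H(dd 94 7b af 5c fe 38) = ec41
m3: inner = H(b7 fe 11 c5 36 5d) = fe 20; tag = H(dd 94 7b af 5c fe 20) = d441 ← matches
m4: inner = H(b7 fe 11 c5 36 7d) = fe 40; tag = H(dd 94 7b af 5c fe 40) = f441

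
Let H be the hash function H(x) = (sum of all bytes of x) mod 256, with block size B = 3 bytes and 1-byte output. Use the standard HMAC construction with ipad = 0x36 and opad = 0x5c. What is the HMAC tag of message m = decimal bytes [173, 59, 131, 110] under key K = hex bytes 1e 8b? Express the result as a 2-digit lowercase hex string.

69

Key hex bytes 1e 8b is 2 bytes ≤ B = 3; zero-pad to 3 bytes: K' = 1e 8b 00.
K' ⊕ ipad = 28 bd 36.  K' ⊕ opad = 42 d7 5c.
Inner input = (K'⊕ipad) ∥ m = 28 bd 36 ∥ ad 3b 83 6e.
Inner hash: sum = 40+189+54+173+59+131+110 = 756; mod 256 = 244 → f4.
Outer input = (K'⊕opad) ∥ inner = 42 d7 5c ∥ f4.
Outer hash (tag): sum = 66+215+92+244 = 617; mod 256 = 105 → 69.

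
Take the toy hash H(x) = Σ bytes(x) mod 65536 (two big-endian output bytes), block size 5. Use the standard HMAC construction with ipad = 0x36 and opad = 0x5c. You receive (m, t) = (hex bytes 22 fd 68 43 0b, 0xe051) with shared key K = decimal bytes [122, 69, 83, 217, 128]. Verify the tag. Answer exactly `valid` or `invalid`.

invalid

Key decimal bytes [122, 69, 83, 217, 128] = 7a 45 53 d9 80 is exactly B = 5 bytes: K' = 7a 45 53 d9 80.
K' ⊕ ipad = 4c 73 65 ef b6; K' ⊕ opad = 26 19 0f 85 dc.
Inner hash: sum = 76+115+101+239+182+34+253+104+67+11 = 1182 → 04 9e.
Outer hash (recomputed tag): sum = 38+25+15+133+220+4+158 = 593 → 02 51.
Recomputed tag = 0251; claimed = e051 → mismatch.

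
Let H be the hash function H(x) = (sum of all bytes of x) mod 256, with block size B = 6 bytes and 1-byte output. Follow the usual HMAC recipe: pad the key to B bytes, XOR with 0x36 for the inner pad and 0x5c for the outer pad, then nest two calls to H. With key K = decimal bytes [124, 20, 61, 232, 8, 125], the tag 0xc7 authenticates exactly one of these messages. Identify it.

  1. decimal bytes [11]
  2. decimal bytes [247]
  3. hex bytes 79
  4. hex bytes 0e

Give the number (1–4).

Key decimal bytes [124, 20, 61, 232, 8, 125] = 7c 14 3d e8 08 7d is exactly B = 6 bytes: K' = 7c 14 3d e8 08 7d.
K' ⊕ ipad = 4a 22 0b de 3e 4b; K' ⊕ opad = 20 48 61 b4 54 21.
m1: inner = H(4a 22 0b de 3e 4b 0b) = e9; tag = H(20 48 61 b4 54 21 e9) = db
m2: inner = H(4a 22 0b de 3e 4b f7) = d5; tag = H(20 48 61 b4 54 21 d5) = c7 ← matches
m3: inner = H(4a 22 0b de 3e 4b 79) = 57; tag = H(20 48 61 b4 54 21 57) = 49
m4: inner = H(4a 22 0b de 3e 4b 0e) = ec; tag = H(20 48 61 b4 54 21 ec) = de

2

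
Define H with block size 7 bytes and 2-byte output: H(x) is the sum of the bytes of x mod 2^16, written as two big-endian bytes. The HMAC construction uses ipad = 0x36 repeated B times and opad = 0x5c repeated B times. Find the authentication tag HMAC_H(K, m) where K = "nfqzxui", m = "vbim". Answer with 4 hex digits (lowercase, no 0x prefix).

Key "nfqzxui" = 6e 66 71 7a 78 75 69 is exactly B = 7 bytes: K' = 6e 66 71 7a 78 75 69.
K' ⊕ ipad = 58 50 47 4c 4e 43 5f.  K' ⊕ opad = 32 3a 2d 26 24 29 35.
Inner input = (K'⊕ipad) ∥ m = 58 50 47 4c 4e 43 5f ∥ 76 62 69 6d.
Inner hash: sum = 88+80+71+76+78+67+95+118+98+105+109 = 985 → 03 d9.
Outer input = (K'⊕opad) ∥ inner = 32 3a 2d 26 24 29 35 ∥ 03 d9.
Outer hash (tag): sum = 50+58+45+38+36+41+53+3+217 = 541 → 02 1d.

021d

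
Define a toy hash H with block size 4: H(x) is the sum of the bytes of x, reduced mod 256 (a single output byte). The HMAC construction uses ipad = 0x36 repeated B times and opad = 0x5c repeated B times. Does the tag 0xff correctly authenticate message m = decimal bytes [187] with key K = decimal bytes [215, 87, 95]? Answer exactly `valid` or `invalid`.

invalid

Key decimal bytes [215, 87, 95] = d7 57 5f is 3 bytes ≤ B = 4; zero-pad to 4 bytes: K' = d7 57 5f 00.
K' ⊕ ipad = e1 61 69 36; K' ⊕ opad = 8b 0b 03 5c.
Inner hash: sum = 225+97+105+54+187 = 668; mod 256 = 156 → 9c.
Outer hash (recomputed tag): sum = 139+11+3+92+156 = 401; mod 256 = 145 → 91.
Recomputed tag = 91; claimed = ff → mismatch.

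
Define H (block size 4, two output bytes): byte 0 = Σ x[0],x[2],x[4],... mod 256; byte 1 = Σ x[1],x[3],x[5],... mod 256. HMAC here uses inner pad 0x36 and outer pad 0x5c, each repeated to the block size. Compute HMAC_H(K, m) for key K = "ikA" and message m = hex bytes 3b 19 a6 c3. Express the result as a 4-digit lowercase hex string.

0902

Key "ikA" = 69 6b 41 is 3 bytes ≤ B = 4; zero-pad to 4 bytes: K' = 69 6b 41 00.
K' ⊕ ipad = 5f 5d 77 36.  K' ⊕ opad = 35 37 1d 5c.
Inner input = (K'⊕ipad) ∥ m = 5f 5d 77 36 ∥ 3b 19 a6 c3.
Inner hash: even-index sum = 439 mod 256 = 183; odd-index sum = 367 mod 256 = 111 → b7 6f.
Outer input = (K'⊕opad) ∥ inner = 35 37 1d 5c ∥ b7 6f.
Outer hash (tag): even-index sum = 265 mod 256 = 9; odd-index sum = 258 mod 256 = 2 → 09 02.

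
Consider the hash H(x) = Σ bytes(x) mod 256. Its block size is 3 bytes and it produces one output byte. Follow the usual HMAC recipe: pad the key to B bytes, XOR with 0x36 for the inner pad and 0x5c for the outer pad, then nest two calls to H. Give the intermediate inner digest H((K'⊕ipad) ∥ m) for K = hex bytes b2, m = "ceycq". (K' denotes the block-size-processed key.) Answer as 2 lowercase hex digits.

05

Key hex bytes b2 is 1 byte ≤ B = 3; zero-pad to 3 bytes: K' = b2 00 00.
K' ⊕ ipad = 84 36 36.
Inner input = 84 36 36 ∥ 63 65 79 63 71.
Inner hash: sum = 132+54+54+99+101+121+99+113 = 773; mod 256 = 5 → 05.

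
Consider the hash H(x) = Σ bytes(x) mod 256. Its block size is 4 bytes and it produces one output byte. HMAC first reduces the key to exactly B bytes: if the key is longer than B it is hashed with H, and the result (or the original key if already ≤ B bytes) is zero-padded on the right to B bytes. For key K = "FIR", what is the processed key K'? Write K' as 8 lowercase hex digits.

Key "FIR" = 46 49 52 is 3 bytes ≤ B = 4; zero-pad to 4 bytes: K' = 46 49 52 00.

46495200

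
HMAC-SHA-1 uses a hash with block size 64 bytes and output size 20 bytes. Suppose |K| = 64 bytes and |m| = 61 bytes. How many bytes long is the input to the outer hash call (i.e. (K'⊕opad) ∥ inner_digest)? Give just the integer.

Key is 64 ≤ 64 bytes, zero-padded: |K'| = 64.
Outer input = (K'⊕opad) ∥ H(inner) → 64 + 20 = 84 bytes.

84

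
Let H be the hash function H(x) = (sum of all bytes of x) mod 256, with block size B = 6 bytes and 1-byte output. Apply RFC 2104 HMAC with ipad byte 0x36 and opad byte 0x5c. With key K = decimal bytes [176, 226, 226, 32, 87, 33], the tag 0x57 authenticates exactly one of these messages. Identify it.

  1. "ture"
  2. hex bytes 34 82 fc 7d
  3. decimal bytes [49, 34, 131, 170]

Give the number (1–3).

Key decimal bytes [176, 226, 226, 32, 87, 33] = b0 e2 e2 20 57 21 is exactly B = 6 bytes: K' = b0 e2 e2 20 57 21.
K' ⊕ ipad = 86 d4 d4 16 61 17; K' ⊕ opad = ec be be 7c 0b 7d.
m1: inner = H(86 d4 d4 16 61 17 74 75 72 65) = 7c; tag = H(ec be be 7c 0b 7d 7c) = e8
m2: inner = H(86 d4 d4 16 61 17 34 82 fc 7d) = eb; tag = H(ec be be 7c 0b 7d eb) = 57 ← matches
m3: inner = H(86 d4 d4 16 61 17 31 22 83 aa) = 3c; tag = H(ec be be 7c 0b 7d 3c) = a8

2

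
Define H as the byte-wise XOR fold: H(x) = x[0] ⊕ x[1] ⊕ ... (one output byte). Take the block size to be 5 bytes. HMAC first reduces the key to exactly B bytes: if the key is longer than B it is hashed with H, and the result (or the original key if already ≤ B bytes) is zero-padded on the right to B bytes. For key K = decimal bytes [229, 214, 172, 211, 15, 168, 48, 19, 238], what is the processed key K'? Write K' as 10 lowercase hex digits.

2600000000

|K| = 9 > B = 5, so first hash the key.
H(K): XOR e5⊕d6⊕ac⊕d3⊕0f⊕a8⊕30⊕13⊕ee = 26.
Zero-pad H(K) = 26 to 5 bytes: K' = 26 00 00 00 00.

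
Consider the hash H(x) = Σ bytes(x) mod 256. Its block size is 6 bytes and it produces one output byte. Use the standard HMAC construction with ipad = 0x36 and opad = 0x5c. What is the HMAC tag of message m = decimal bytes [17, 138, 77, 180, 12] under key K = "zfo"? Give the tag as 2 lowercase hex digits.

e6

Key "zfo" = 7a 66 6f is 3 bytes ≤ B = 6; zero-pad to 6 bytes: K' = 7a 66 6f 00 00 00.
K' ⊕ ipad = 4c 50 59 36 36 36.  K' ⊕ opad = 26 3a 33 5c 5c 5c.
Inner input = (K'⊕ipad) ∥ m = 4c 50 59 36 36 36 ∥ 11 8a 4d b4 0c.
Inner hash: sum = 76+80+89+54+54+54+17+138+77+180+12 = 831; mod 256 = 63 → 3f.
Outer input = (K'⊕opad) ∥ inner = 26 3a 33 5c 5c 5c ∥ 3f.
Outer hash (tag): sum = 38+58+51+92+92+92+63 = 486; mod 256 = 230 → e6.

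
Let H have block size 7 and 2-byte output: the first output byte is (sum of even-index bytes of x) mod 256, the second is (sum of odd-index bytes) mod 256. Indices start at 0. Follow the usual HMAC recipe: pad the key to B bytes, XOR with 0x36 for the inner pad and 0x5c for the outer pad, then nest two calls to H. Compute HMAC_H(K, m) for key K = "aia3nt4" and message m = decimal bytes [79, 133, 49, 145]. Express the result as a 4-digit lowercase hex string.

Key "aia3nt4" = 61 69 61 33 6e 74 34 is exactly B = 7 bytes: K' = 61 69 61 33 6e 74 34.
K' ⊕ ipad = 57 5f 57 05 58 42 02.  K' ⊕ opad = 3d 35 3d 6f 32 28 68.
Inner input = (K'⊕ipad) ∥ m = 57 5f 57 05 58 42 02 ∥ 4f 85 31 91.
Inner hash: even-index sum = 542 mod 256 = 30; odd-index sum = 294 mod 256 = 38 → 1e 26.
Outer input = (K'⊕opad) ∥ inner = 3d 35 3d 6f 32 28 68 ∥ 1e 26.
Outer hash (tag): even-index sum = 314 mod 256 = 58; odd-index sum = 234 mod 256 = 234 → 3a ea.

3aea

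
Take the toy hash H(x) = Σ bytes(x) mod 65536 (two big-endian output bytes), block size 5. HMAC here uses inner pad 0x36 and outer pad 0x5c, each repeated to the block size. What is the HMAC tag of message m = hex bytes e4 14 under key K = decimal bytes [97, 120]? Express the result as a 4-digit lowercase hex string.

01b6

Key decimal bytes [97, 120] = 61 78 is 2 bytes ≤ B = 5; zero-pad to 5 bytes: K' = 61 78 00 00 00.
K' ⊕ ipad = 57 4e 36 36 36.  K' ⊕ opad = 3d 24 5c 5c 5c.
Inner input = (K'⊕ipad) ∥ m = 57 4e 36 36 36 ∥ e4 14.
Inner hash: sum = 87+78+54+54+54+228+20 = 575 → 02 3f.
Outer input = (K'⊕opad) ∥ inner = 3d 24 5c 5c 5c ∥ 02 3f.
Outer hash (tag): sum = 61+36+92+92+92+2+63 = 438 → 01 b6.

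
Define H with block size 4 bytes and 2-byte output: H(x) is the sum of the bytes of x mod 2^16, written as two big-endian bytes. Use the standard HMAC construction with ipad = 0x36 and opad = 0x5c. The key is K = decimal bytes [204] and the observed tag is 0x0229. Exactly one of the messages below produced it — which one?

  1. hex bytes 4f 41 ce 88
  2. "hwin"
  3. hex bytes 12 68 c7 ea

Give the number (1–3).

1

Key decimal bytes [204] = cc is 1 byte ≤ B = 4; zero-pad to 4 bytes: K' = cc 00 00 00.
K' ⊕ ipad = fa 36 36 36; K' ⊕ opad = 90 5c 5c 5c.
m1: inner = H(fa 36 36 36 4f 41 ce 88) = 03 82; tag = H(90 5c 5c 5c 03 82) = 0229 ← matches
m2: inner = H(fa 36 36 36 68 77 69 6e) = 03 52; tag = H(90 5c 5c 5c 03 52) = 01f9
m3: inner = H(fa 36 36 36 12 68 c7 ea) = 03 c7; tag = H(90 5c 5c 5c 03 c7) = 026e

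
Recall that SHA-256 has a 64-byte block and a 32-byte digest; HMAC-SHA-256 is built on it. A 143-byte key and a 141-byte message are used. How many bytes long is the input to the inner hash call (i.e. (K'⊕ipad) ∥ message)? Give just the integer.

205

Key is 143 > 64 bytes, so it is hashed to 32 bytes then zero-padded to 64: |K'| = 64.
Inner input = (K'⊕ipad) ∥ m → 64 + 141 = 205 bytes.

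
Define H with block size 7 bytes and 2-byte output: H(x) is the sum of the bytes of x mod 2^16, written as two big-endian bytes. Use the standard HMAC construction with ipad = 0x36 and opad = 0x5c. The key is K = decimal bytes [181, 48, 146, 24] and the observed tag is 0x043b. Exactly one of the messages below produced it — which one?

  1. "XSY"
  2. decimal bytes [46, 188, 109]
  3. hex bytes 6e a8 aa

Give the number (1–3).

Key decimal bytes [181, 48, 146, 24] = b5 30 92 18 is 4 bytes ≤ B = 7; zero-pad to 7 bytes: K' = b5 30 92 18 00 00 00.
K' ⊕ ipad = 83 06 a4 2e 36 36 36; K' ⊕ opad = e9 6c ce 44 5c 5c 5c.
m1: inner = H(83 06 a4 2e 36 36 36 58 53 59) = 03 01; tag = H(e9 6c ce 44 5c 5c 5c 03 01) = 037f
m2: inner = H(83 06 a4 2e 36 36 36 2e bc 6d) = 03 54; tag = H(e9 6c ce 44 5c 5c 5c 03 54) = 03d2
m3: inner = H(83 06 a4 2e 36 36 36 6e a8 aa) = 03 bd; tag = H(e9 6c ce 44 5c 5c 5c 03 bd) = 043b ← matches

3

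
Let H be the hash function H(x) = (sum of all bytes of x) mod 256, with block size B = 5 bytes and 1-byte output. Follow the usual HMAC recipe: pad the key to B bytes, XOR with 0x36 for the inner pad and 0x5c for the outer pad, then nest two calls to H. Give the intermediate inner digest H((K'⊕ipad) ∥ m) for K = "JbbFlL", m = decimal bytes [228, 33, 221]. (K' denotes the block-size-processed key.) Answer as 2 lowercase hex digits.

Key "JbbFlL" = 4a 62 62 46 6c 4c is 6 bytes > B = 5, so hash it first: H(key) = 0c, then zero-pad to 5 bytes: K' = 0c 00 00 00 00.
K' ⊕ ipad = 3a 36 36 36 36.
Inner input = 3a 36 36 36 36 ∥ e4 21 dd.
Inner hash: sum = 58+54+54+54+54+228+33+221 = 756; mod 256 = 244 → f4.

f4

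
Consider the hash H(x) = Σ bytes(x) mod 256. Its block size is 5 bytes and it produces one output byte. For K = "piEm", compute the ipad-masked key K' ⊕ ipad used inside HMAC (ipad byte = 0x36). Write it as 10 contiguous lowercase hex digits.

Key "piEm" = 70 69 45 6d is 4 bytes ≤ B = 5; zero-pad to 5 bytes: K' = 70 69 45 6d 00.
XOR each byte with 0x36: 70⊕36=46, 69⊕36=5f, 45⊕36=73, 6d⊕36=5b, 00⊕36=36.

465f735b36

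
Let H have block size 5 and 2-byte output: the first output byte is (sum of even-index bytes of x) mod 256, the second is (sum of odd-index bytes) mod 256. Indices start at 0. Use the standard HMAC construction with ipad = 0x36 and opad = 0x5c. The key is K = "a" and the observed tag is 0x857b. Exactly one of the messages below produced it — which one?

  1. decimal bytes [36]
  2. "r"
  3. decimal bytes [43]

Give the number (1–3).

Key "a" = 61 is 1 byte ≤ B = 5; zero-pad to 5 bytes: K' = 61 00 00 00 00.
K' ⊕ ipad = 57 36 36 36 36; K' ⊕ opad = 3d 5c 5c 5c 5c.
m1: inner = H(57 36 36 36 36 24) = c3 90; tag = H(3d 5c 5c 5c 5c c3 90) = 857b ← matches
m2: inner = H(57 36 36 36 36 72) = c3 de; tag = H(3d 5c 5c 5c 5c c3 de) = d37b
m3: inner = H(57 36 36 36 36 2b) = c3 97; tag = H(3d 5c 5c 5c 5c c3 97) = 8c7b

1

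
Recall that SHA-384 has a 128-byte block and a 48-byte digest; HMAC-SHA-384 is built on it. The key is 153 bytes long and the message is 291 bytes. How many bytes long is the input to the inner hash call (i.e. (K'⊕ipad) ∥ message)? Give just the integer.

419

Key is 153 > 128 bytes, so it is hashed to 48 bytes then zero-padded to 128: |K'| = 128.
Inner input = (K'⊕ipad) ∥ m → 128 + 291 = 419 bytes.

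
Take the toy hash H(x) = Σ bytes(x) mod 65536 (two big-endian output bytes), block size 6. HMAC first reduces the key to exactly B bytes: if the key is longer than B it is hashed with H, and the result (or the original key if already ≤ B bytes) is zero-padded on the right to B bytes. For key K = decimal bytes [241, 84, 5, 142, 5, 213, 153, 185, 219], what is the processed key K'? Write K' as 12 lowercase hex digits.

04df00000000

|K| = 9 > B = 6, so first hash the key.
H(K): sum = 241+84+5+142+5+213+153+185+219 = 1247 → 04 df.
Zero-pad H(K) = 04 df to 6 bytes: K' = 04 df 00 00 00 00.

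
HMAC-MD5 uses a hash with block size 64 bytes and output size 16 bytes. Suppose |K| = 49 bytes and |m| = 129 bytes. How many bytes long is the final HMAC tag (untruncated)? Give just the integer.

16

The tag is one MD5 digest: 16 bytes.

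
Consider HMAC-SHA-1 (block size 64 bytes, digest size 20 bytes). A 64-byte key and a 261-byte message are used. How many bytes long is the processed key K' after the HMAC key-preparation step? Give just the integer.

64

Key is 64 ≤ 64 bytes, zero-padded: |K'| = 64.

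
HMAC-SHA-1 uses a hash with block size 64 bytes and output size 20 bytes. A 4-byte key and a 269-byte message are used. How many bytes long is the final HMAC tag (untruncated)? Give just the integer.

20

The tag is one SHA-1 digest: 20 bytes.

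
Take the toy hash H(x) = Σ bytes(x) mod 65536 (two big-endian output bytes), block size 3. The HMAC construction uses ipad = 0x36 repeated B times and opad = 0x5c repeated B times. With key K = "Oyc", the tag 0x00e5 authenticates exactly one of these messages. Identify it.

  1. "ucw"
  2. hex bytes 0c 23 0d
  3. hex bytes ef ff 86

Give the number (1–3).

1

Key "Oyc" = 4f 79 63 is exactly B = 3 bytes: K' = 4f 79 63.
K' ⊕ ipad = 79 4f 55; K' ⊕ opad = 13 25 3f.
m1: inner = H(79 4f 55 75 63 77) = 02 6c; tag = H(13 25 3f 02 6c) = 00e5 ← matches
m2: inner = H(79 4f 55 0c 23 0d) = 01 59; tag = H(13 25 3f 01 59) = 00d1
m3: inner = H(79 4f 55 ef ff 86) = 03 91; tag = H(13 25 3f 03 91) = 010b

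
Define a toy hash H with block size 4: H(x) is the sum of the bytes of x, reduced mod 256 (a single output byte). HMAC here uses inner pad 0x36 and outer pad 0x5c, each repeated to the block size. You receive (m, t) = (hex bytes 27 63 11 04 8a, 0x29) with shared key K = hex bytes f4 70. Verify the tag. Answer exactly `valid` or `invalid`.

Key hex bytes f4 70 is 2 bytes ≤ B = 4; zero-pad to 4 bytes: K' = f4 70 00 00.
K' ⊕ ipad = c2 46 36 36; K' ⊕ opad = a8 2c 5c 5c.
Inner hash: sum = 194+70+54+54+39+99+17+4+138 = 669; mod 256 = 157 → 9d.
Outer hash (recomputed tag): sum = 168+44+92+92+157 = 553; mod 256 = 41 → 29.
Recomputed tag = 29; claimed = 29 → match.

valid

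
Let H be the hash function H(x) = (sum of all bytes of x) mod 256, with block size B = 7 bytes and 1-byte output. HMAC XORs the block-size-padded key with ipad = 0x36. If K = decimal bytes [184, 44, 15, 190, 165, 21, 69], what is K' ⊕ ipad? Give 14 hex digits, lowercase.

8e1a3988932373

Key decimal bytes [184, 44, 15, 190, 165, 21, 69] = b8 2c 0f be a5 15 45 is exactly B = 7 bytes: K' = b8 2c 0f be a5 15 45.
XOR each byte with 0x36: b8⊕36=8e, 2c⊕36=1a, 0f⊕36=39, be⊕36=88, a5⊕36=93, 15⊕36=23, 45⊕36=73.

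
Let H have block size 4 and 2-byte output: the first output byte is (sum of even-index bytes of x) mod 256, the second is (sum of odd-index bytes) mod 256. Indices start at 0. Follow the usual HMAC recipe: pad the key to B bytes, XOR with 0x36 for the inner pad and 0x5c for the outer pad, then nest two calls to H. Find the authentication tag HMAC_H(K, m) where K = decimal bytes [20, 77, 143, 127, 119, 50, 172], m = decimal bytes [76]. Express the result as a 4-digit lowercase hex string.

Key decimal bytes [20, 77, 143, 127, 119, 50, 172] = 14 4d 8f 7f 77 32 ac is 7 bytes > B = 4, so hash it first: H(key) = c6 fe, then zero-pad to 4 bytes: K' = c6 fe 00 00.
K' ⊕ ipad = f0 c8 36 36.  K' ⊕ opad = 9a a2 5c 5c.
Inner input = (K'⊕ipad) ∥ m = f0 c8 36 36 ∥ 4c.
Inner hash: even-index sum = 370 mod 256 = 114; odd-index sum = 254 mod 256 = 254 → 72 fe.
Outer input = (K'⊕opad) ∥ inner = 9a a2 5c 5c ∥ 72 fe.
Outer hash (tag): even-index sum = 360 mod 256 = 104; odd-index sum = 508 mod 256 = 252 → 68 fc.

68fc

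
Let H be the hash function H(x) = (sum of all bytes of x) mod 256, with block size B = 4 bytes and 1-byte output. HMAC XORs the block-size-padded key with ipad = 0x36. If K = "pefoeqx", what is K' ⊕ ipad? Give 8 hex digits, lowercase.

ce363636

Key "pefoeqx" = 70 65 66 6f 65 71 78 is 7 bytes > B = 4, so hash it first: H(key) = f8, then zero-pad to 4 bytes: K' = f8 00 00 00.
XOR each byte with 0x36: f8⊕36=ce, 00⊕36=36, 00⊕36=36, 00⊕36=36.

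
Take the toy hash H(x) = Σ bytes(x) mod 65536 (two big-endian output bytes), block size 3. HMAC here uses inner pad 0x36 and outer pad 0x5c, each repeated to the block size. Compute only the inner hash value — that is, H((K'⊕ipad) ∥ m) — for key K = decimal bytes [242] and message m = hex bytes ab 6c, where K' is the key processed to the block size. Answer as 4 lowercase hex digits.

Key decimal bytes [242] = f2 is 1 byte ≤ B = 3; zero-pad to 3 bytes: K' = f2 00 00.
K' ⊕ ipad = c4 36 36.
Inner input = c4 36 36 ∥ ab 6c.
Inner hash: sum = 196+54+54+171+108 = 583 → 02 47.

0247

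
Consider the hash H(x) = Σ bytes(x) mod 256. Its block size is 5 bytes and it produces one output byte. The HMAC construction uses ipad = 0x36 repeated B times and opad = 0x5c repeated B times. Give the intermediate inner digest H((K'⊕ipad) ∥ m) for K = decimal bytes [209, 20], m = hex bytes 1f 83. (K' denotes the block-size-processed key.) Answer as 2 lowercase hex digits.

Key decimal bytes [209, 20] = d1 14 is 2 bytes ≤ B = 5; zero-pad to 5 bytes: K' = d1 14 00 00 00.
K' ⊕ ipad = e7 22 36 36 36.
Inner input = e7 22 36 36 36 ∥ 1f 83.
Inner hash: sum = 231+34+54+54+54+31+131 = 589; mod 256 = 77 → 4d.

4d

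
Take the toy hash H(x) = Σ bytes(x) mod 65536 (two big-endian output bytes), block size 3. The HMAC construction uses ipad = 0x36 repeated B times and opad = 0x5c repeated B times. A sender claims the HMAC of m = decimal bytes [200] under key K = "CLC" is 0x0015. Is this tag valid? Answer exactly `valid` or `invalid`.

invalid

Key "CLC" = 43 4c 43 is exactly B = 3 bytes: K' = 43 4c 43.
K' ⊕ ipad = 75 7a 75; K' ⊕ opad = 1f 10 1f.
Inner hash: sum = 117+122+117+200 = 556 → 02 2c.
Outer hash (recomputed tag): sum = 31+16+31+2+44 = 124 → 00 7c.
Recomputed tag = 007c; claimed = 0015 → mismatch.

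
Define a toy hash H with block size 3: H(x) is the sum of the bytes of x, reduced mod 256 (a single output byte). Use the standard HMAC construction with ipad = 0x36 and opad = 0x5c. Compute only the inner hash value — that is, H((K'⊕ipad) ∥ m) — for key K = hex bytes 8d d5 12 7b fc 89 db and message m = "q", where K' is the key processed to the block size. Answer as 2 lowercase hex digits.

Key hex bytes 8d d5 12 7b fc 89 db is 7 bytes > B = 3, so hash it first: H(key) = 4f, then zero-pad to 3 bytes: K' = 4f 00 00.
K' ⊕ ipad = 79 36 36.
Inner input = 79 36 36 ∥ 71.
Inner hash: sum = 121+54+54+113 = 342; mod 256 = 86 → 56.

56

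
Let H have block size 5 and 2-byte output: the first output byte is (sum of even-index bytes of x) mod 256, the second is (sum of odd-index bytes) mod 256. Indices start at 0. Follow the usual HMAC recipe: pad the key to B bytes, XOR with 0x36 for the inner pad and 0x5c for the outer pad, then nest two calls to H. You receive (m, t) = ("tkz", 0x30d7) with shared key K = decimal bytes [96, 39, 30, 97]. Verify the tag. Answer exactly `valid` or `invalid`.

valid

Key decimal bytes [96, 39, 30, 97] = 60 27 1e 61 is 4 bytes ≤ B = 5; zero-pad to 5 bytes: K' = 60 27 1e 61 00.
K' ⊕ ipad = 56 11 28 57 36; K' ⊕ opad = 3c 7b 42 3d 5c.
Inner hash: even-index sum = 287 mod 256 = 31; odd-index sum = 342 mod 256 = 86 → 1f 56.
Outer hash (recomputed tag): even-index sum = 304 mod 256 = 48; odd-index sum = 215 mod 256 = 215 → 30 d7.
Recomputed tag = 30d7; claimed = 30d7 → match.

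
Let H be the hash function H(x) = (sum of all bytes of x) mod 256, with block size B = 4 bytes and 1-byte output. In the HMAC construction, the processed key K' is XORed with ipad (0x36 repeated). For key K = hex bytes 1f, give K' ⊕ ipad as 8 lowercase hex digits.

29363636

Key hex bytes 1f is 1 byte ≤ B = 4; zero-pad to 4 bytes: K' = 1f 00 00 00.
XOR each byte with 0x36: 1f⊕36=29, 00⊕36=36, 00⊕36=36, 00⊕36=36.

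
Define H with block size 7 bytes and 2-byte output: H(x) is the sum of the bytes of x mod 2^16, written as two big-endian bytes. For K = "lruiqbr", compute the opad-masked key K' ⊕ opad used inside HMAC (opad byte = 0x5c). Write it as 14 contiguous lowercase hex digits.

Key "lruiqbr" = 6c 72 75 69 71 62 72 is exactly B = 7 bytes: K' = 6c 72 75 69 71 62 72.
XOR each byte with 0x5c: 6c⊕5c=30, 72⊕5c=2e, 75⊕5c=29, 69⊕5c=35, 71⊕5c=2d, 62⊕5c=3e, 72⊕5c=2e.

302e29352d3e2e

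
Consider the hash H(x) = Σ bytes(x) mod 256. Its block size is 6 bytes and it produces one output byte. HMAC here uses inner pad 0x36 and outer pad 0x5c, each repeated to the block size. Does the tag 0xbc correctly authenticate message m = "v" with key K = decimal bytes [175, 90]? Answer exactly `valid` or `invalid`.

Key decimal bytes [175, 90] = af 5a is 2 bytes ≤ B = 6; zero-pad to 6 bytes: K' = af 5a 00 00 00 00.
K' ⊕ ipad = 99 6c 36 36 36 36; K' ⊕ opad = f3 06 5c 5c 5c 5c.
Inner hash: sum = 153+108+54+54+54+54+118 = 595; mod 256 = 83 → 53.
Outer hash (recomputed tag): sum = 243+6+92+92+92+92+83 = 700; mod 256 = 188 → bc.
Recomputed tag = bc; claimed = bc → match.

valid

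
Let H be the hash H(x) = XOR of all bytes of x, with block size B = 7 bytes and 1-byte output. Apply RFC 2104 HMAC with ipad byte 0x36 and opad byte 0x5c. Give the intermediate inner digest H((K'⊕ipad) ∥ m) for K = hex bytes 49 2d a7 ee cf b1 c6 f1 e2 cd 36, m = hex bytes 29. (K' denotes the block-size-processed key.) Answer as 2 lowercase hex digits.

Key hex bytes 49 2d a7 ee cf b1 c6 f1 e2 cd 36 is 11 bytes > B = 7, so hash it first: H(key) = 7d, then zero-pad to 7 bytes: K' = 7d 00 00 00 00 00 00.
K' ⊕ ipad = 4b 36 36 36 36 36 36.
Inner input = 4b 36 36 36 36 36 36 ∥ 29.
Inner hash: XOR 4b⊕36⊕36⊕36⊕36⊕36⊕36⊕29 = 62.

62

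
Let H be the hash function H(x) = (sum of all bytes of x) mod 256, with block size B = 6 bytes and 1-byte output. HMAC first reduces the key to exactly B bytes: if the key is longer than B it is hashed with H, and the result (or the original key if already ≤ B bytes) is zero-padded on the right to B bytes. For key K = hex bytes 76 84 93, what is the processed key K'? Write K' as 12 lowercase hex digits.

Key hex bytes 76 84 93 is 3 bytes ≤ B = 6; zero-pad to 6 bytes: K' = 76 84 93 00 00 00.

768493000000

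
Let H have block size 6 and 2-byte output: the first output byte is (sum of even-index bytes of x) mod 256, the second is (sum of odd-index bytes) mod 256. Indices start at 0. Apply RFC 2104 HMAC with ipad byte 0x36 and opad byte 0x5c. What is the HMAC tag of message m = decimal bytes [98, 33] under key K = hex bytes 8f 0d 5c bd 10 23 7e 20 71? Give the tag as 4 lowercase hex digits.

Key hex bytes 8f 0d 5c bd 10 23 7e 20 71 is 9 bytes > B = 6, so hash it first: H(key) = ea 0d, then zero-pad to 6 bytes: K' = ea 0d 00 00 00 00.
K' ⊕ ipad = dc 3b 36 36 36 36.  K' ⊕ opad = b6 51 5c 5c 5c 5c.
Inner input = (K'⊕ipad) ∥ m = dc 3b 36 36 36 36 ∥ 62 21.
Inner hash: even-index sum = 426 mod 256 = 170; odd-index sum = 200 mod 256 = 200 → aa c8.
Outer input = (K'⊕opad) ∥ inner = b6 51 5c 5c 5c 5c ∥ aa c8.
Outer hash (tag): even-index sum = 536 mod 256 = 24; odd-index sum = 465 mod 256 = 209 → 18 d1.

18d1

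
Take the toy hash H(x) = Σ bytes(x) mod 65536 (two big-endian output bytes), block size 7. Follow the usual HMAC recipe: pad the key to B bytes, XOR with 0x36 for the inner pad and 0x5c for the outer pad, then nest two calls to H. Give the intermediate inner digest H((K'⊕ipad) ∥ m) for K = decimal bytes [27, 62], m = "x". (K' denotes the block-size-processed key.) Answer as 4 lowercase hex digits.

01bb

Key decimal bytes [27, 62] = 1b 3e is 2 bytes ≤ B = 7; zero-pad to 7 bytes: K' = 1b 3e 00 00 00 00 00.
K' ⊕ ipad = 2d 08 36 36 36 36 36.
Inner input = 2d 08 36 36 36 36 36 ∥ 78.
Inner hash: sum = 45+8+54+54+54+54+54+120 = 443 → 01 bb.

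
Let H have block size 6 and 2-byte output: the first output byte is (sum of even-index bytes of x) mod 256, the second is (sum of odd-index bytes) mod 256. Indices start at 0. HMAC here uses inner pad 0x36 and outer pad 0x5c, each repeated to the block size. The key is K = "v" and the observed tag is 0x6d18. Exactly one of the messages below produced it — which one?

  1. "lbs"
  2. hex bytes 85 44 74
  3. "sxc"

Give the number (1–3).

Key "v" = 76 is 1 byte ≤ B = 6; zero-pad to 6 bytes: K' = 76 00 00 00 00 00.
K' ⊕ ipad = 40 36 36 36 36 36; K' ⊕ opad = 2a 5c 5c 5c 5c 5c.
m1: inner = H(40 36 36 36 36 36 6c 62 73) = 8b 04; tag = H(2a 5c 5c 5c 5c 5c 8b 04) = 6d18 ← matches
m2: inner = H(40 36 36 36 36 36 85 44 74) = a5 e6; tag = H(2a 5c 5c 5c 5c 5c a5 e6) = 87fa
m3: inner = H(40 36 36 36 36 36 73 78 63) = 82 1a; tag = H(2a 5c 5c 5c 5c 5c 82 1a) = 642e

1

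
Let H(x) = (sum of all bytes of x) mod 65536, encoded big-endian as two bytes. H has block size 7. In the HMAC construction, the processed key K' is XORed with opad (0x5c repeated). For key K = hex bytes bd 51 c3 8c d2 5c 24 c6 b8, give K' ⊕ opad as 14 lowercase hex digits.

59715c5c5c5c5c

Key hex bytes bd 51 c3 8c d2 5c 24 c6 b8 is 9 bytes > B = 7, so hash it first: H(key) = 05 2d, then zero-pad to 7 bytes: K' = 05 2d 00 00 00 00 00.
XOR each byte with 0x5c: 05⊕5c=59, 2d⊕5c=71, 00⊕5c=5c, 00⊕5c=5c, 00⊕5c=5c, 00⊕5c=5c, 00⊕5c=5c.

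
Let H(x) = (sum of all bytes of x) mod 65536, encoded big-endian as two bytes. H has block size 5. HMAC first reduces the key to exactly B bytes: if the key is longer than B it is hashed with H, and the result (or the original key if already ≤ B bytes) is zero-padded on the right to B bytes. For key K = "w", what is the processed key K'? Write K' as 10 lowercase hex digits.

Key "w" = 77 is 1 byte ≤ B = 5; zero-pad to 5 bytes: K' = 77 00 00 00 00.

7700000000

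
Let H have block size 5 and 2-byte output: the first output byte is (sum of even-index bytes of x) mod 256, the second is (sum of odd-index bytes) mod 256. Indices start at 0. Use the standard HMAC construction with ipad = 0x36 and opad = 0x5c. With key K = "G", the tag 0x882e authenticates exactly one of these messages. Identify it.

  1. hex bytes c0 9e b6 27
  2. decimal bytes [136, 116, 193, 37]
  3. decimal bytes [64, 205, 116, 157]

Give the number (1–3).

Key "G" = 47 is 1 byte ≤ B = 5; zero-pad to 5 bytes: K' = 47 00 00 00 00.
K' ⊕ ipad = 71 36 36 36 36; K' ⊕ opad = 1b 5c 5c 5c 5c.
m1: inner = H(71 36 36 36 36 c0 9e b6 27) = a2 e2; tag = H(1b 5c 5c 5c 5c a2 e2) = b55a
m2: inner = H(71 36 36 36 36 88 74 c1 25) = 76 b5; tag = H(1b 5c 5c 5c 5c 76 b5) = 882e ← matches
m3: inner = H(71 36 36 36 36 40 cd 74 9d) = 47 20; tag = H(1b 5c 5c 5c 5c 47 20) = f3ff

2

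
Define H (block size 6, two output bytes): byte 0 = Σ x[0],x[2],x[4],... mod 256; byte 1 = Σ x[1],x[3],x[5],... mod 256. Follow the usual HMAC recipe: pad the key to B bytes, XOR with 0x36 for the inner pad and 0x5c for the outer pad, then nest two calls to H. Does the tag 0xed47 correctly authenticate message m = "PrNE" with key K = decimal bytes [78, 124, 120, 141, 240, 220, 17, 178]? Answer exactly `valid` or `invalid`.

invalid

Key decimal bytes [78, 124, 120, 141, 240, 220, 17, 178] = 4e 7c 78 8d f0 dc 11 b2 is 8 bytes > B = 6, so hash it first: H(key) = c7 97, then zero-pad to 6 bytes: K' = c7 97 00 00 00 00.
K' ⊕ ipad = f1 a1 36 36 36 36; K' ⊕ opad = 9b cb 5c 5c 5c 5c.
Inner hash: even-index sum = 507 mod 256 = 251; odd-index sum = 452 mod 256 = 196 → fb c4.
Outer hash (recomputed tag): even-index sum = 590 mod 256 = 78; odd-index sum = 583 mod 256 = 71 → 4e 47.
Recomputed tag = 4e47; claimed = ed47 → mismatch.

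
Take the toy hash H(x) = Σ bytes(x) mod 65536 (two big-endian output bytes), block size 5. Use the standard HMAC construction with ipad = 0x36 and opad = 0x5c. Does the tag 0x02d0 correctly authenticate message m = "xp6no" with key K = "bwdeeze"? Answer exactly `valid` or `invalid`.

valid

Key "bwdeeze" = 62 77 64 65 65 7a 65 is 7 bytes > B = 5, so hash it first: H(key) = 02 e6, then zero-pad to 5 bytes: K' = 02 e6 00 00 00.
K' ⊕ ipad = 34 d0 36 36 36; K' ⊕ opad = 5e ba 5c 5c 5c.
Inner hash: sum = 52+208+54+54+54+120+112+54+110+111 = 929 → 03 a1.
Outer hash (recomputed tag): sum = 94+186+92+92+92+3+161 = 720 → 02 d0.
Recomputed tag = 02d0; claimed = 02d0 → match.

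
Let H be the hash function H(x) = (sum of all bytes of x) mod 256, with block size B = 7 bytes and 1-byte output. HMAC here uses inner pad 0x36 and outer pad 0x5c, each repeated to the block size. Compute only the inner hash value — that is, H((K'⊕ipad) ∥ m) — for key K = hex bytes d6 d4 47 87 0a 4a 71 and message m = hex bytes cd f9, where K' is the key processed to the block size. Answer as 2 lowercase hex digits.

Key hex bytes d6 d4 47 87 0a 4a 71 is exactly B = 7 bytes: K' = d6 d4 47 87 0a 4a 71.
K' ⊕ ipad = e0 e2 71 b1 3c 7c 47.
Inner input = e0 e2 71 b1 3c 7c 47 ∥ cd f9.
Inner hash: sum = 224+226+113+177+60+124+71+205+249 = 1449; mod 256 = 169 → a9.

a9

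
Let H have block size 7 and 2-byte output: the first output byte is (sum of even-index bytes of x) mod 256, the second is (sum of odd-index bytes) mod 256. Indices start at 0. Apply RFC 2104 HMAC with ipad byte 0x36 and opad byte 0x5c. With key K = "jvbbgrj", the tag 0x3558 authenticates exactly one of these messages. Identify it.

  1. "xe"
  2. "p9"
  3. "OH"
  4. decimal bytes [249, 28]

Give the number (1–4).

1

Key "jvbbgrj" = 6a 76 62 62 67 72 6a is exactly B = 7 bytes: K' = 6a 76 62 62 67 72 6a.
K' ⊕ ipad = 5c 40 54 54 51 44 5c; K' ⊕ opad = 36 2a 3e 3e 3b 2e 36.
m1: inner = H(5c 40 54 54 51 44 5c 78 65) = c2 50; tag = H(36 2a 3e 3e 3b 2e 36 c2 50) = 3558 ← matches
m2: inner = H(5c 40 54 54 51 44 5c 70 39) = 96 48; tag = H(36 2a 3e 3e 3b 2e 36 96 48) = 2d2c
m3: inner = H(5c 40 54 54 51 44 5c 4f 48) = a5 27; tag = H(36 2a 3e 3e 3b 2e 36 a5 27) = 0c3b
m4: inner = H(5c 40 54 54 51 44 5c f9 1c) = 79 d1; tag = H(36 2a 3e 3e 3b 2e 36 79 d1) = b60f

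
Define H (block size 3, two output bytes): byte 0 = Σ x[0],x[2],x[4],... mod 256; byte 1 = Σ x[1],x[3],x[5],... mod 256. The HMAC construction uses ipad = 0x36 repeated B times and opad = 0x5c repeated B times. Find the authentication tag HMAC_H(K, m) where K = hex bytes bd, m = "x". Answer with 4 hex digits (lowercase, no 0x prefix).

Key hex bytes bd is 1 byte ≤ B = 3; zero-pad to 3 bytes: K' = bd 00 00.
K' ⊕ ipad = 8b 36 36.  K' ⊕ opad = e1 5c 5c.
Inner input = (K'⊕ipad) ∥ m = 8b 36 36 ∥ 78.
Inner hash: even-index sum = 193 mod 256 = 193; odd-index sum = 174 mod 256 = 174 → c1 ae.
Outer input = (K'⊕opad) ∥ inner = e1 5c 5c ∥ c1 ae.
Outer hash (tag): even-index sum = 491 mod 256 = 235; odd-index sum = 285 mod 256 = 29 → eb 1d.

eb1d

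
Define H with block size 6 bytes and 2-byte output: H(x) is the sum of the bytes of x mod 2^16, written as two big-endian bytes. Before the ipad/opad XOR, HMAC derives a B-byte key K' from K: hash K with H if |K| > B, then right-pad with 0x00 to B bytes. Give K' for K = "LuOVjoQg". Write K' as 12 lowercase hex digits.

02f700000000

|K| = 8 > B = 6, so first hash the key.
H(K): sum = 76+117+79+86+106+111+81+103 = 759 → 02 f7.
Zero-pad H(K) = 02 f7 to 6 bytes: K' = 02 f7 00 00 00 00.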